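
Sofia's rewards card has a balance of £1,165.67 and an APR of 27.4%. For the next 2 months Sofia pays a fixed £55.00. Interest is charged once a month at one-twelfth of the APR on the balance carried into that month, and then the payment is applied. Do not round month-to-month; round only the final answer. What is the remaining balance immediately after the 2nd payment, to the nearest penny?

£1,108.25

Monthly rate r = 27.4%/12 = 2.28333% = 0.0228333.
Each month: B ← B·(1+r) − £55.00.
Month 1: interest £26.62; balance after payment £1,137.29.
Month 2: interest £25.97; balance after payment £1,108.25.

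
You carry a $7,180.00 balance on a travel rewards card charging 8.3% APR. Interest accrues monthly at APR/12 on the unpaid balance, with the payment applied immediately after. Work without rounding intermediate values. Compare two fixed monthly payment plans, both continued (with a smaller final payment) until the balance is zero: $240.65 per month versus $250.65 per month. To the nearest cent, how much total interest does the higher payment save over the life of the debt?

Monthly rate r = 8.3%/12 = 0.691667% = 0.00691667.
At $240.65/mo: n = ⌈−ln(1 − rB₀/P)/ln(1+r)⌉ = 34 payments (last $128.23); total interest = total paid − $7,180.00 = $889.68.
At $250.65/mo: 33 payments (last $8.73); total interest $849.53.
Interest saved = $889.68 − $849.53 = $40.15.

$40.15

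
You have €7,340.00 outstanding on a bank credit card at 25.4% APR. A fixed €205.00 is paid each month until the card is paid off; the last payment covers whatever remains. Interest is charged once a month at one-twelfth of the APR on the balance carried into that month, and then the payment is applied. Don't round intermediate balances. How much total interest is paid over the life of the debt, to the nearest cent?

Monthly rate r = 25.4%/12 = 2.11667% = 0.0211667.
Payoff takes n = ⌈−ln(1 − rB₀/P)/ln(1+r)⌉ = ⌈67.712⌉ = 68 payments; the last is €146.41.
Total paid = 67·€205.00 + €146.41 = €13,881.41.
Total interest = total paid − principal = €13,881.41 − €7,340.00 = €6,541.41.

€6,541.41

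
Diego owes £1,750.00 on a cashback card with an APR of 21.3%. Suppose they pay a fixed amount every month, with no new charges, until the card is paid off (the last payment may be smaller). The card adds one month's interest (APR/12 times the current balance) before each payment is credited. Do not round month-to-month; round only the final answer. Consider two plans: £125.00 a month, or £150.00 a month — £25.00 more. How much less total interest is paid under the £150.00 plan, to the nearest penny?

£51.43

Monthly rate r = 21.3%/12 = 1.775% = 0.01775.
At £125.00/mo: n = ⌈−ln(1 − rB₀/P)/ln(1+r)⌉ = 17 payments (last £29.86); total interest = total paid − £1,750.00 = £279.86.
At £150.00/mo: 14 payments (last £28.43); total interest £228.43.
Interest saved = £279.86 − £228.43 = £51.43.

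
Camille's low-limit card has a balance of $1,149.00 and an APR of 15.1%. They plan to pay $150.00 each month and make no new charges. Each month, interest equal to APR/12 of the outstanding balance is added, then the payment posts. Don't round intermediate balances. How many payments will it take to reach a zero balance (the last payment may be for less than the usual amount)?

9 payments

Monthly rate r = 15.1%/12 = 1.25833% = 0.0125833.
Recurrence: B ← B·(1+r) − $150.00.
Month 1: interest $14.46; balance after payment $1,013.46.
Month 2: interest $12.75; balance after payment $876.21.
Closed form: n = −ln(1 − rB₀/P)/ln(1+r) = −ln(0.90361)/ln(1.01258) ≈ 8.105, so the balance reaches zero during payment 9.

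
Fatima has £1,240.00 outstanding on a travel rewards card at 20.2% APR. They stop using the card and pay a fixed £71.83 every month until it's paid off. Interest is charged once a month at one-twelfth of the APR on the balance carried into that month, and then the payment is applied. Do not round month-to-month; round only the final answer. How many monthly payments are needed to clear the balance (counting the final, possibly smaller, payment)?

21 months

Monthly rate r = 20.2%/12 = 1.68333% = 0.0168333.
Recurrence: B ← B·(1+r) − £71.83.
Month 1: interest £20.87; balance after payment £1,189.04.
Month 2: interest £20.02; balance after payment £1,137.23.
Closed form: n = −ln(1 − rB₀/P)/ln(1+r) = −ln(0.70941)/ln(1.01683) ≈ 20.567, so the balance reaches zero during payment 21.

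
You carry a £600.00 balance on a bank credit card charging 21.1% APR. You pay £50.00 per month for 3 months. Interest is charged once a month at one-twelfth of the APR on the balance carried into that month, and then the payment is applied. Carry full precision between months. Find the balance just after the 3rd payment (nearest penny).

Monthly rate r = 21.1%/12 = 1.75833% = 0.0175833.
Each month: B ← B·(1+r) − £50.00.
Month 1: interest £10.55; balance after payment £560.55.
Month 2: interest £9.86; balance after payment £520.41.
Month 3: interest £9.15; balance after payment £479.56.

£479.56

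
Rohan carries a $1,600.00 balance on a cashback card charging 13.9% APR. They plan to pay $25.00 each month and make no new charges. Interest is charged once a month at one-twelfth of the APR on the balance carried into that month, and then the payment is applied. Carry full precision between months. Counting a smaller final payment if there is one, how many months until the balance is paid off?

118 months

Monthly rate r = 13.9%/12 = 1.15833% = 0.0115833.
Recurrence: B ← B·(1+r) − $25.00.
Month 1: interest $18.53; balance after payment $1,593.53.
Month 2: interest $18.46; balance after payment $1,586.99.
Closed form: n = −ln(1 − rB₀/P)/ln(1+r) = −ln(0.25867)/ln(1.01158) ≈ 117.413, so the balance reaches zero during payment 118.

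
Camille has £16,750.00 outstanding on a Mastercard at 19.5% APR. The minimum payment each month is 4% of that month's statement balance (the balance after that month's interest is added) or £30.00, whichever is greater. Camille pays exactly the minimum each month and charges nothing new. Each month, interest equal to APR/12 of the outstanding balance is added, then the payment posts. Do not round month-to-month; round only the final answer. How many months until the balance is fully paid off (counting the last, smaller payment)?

Monthly rate r = 19.5%/12 = 1.625% = 0.01625.
While 4% of the post-interest balance exceeds £30.00, each month B ← (B·(1+r))·(1 − 0.04), i.e. B shrinks by the factor (1+r)·0.96 = 0.9756.
This holds for months 1–127. Entering month 128 the balance is £727.00; 4% of the post-interest balance is now below £30.00, so the flat £30.00 minimum applies from here.
From month 128 a fixed £30.00 at rate r clears £727.00 in 32 more payments. Total: 127 + 32 = 159 months.

159 months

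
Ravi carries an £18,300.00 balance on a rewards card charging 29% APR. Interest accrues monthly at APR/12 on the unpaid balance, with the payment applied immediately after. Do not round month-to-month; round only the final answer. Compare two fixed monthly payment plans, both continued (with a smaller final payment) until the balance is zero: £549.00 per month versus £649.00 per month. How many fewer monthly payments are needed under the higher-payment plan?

Monthly rate r = 29%/12 = 2.41667% = 0.0241667.
At £549.00/mo: n = ⌈−ln(1 − rB₀/P)/ln(1+r)⌉ = 69 payments (last £319.29); total interest = total paid − £18,300.00 = £19,351.29.
At £649.00/mo: 48 payments (last £587.63); total interest £12,790.63.
Payments saved = 69 − 48 = 21.

21 fewer payments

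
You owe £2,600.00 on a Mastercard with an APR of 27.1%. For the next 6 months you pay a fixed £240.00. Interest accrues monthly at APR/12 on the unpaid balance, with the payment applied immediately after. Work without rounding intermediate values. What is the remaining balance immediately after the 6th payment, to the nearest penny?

Monthly rate r = 27.1%/12 = 2.25833% = 0.0225833.
Each month: B ← B·(1+r) − £240.00.
Month 1: interest £58.72; balance after payment £2,418.72.
Month 2: interest £54.62; balance after payment £2,233.34.
Month 3: interest £50.44; balance after payment £2,043.78.
Month 4: interest £46.16; balance after payment £1,849.93.
Month 5: interest £41.78; balance after payment £1,651.71.
Month 6: interest £37.30; balance after payment £1,449.01.

£1,449.01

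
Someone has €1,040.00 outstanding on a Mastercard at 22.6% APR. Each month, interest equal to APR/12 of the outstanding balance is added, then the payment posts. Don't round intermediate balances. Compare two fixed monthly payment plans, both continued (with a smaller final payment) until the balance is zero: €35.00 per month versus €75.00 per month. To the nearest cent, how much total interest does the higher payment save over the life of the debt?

€321.68

Monthly rate r = 22.6%/12 = 1.88333% = 0.0188333.
At €35.00/mo: n = ⌈−ln(1 − rB₀/P)/ln(1+r)⌉ = 44 payments (last €33.43); total interest = total paid − €1,040.00 = €498.43.
At €75.00/mo: 17 payments (last €16.75); total interest €176.75.
Interest saved = €498.43 − €176.75 = €321.68.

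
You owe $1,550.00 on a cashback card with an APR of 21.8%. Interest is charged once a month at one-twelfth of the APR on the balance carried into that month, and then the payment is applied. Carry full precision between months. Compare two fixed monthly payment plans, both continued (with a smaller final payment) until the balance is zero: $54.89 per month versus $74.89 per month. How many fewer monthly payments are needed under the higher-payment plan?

Monthly rate r = 21.8%/12 = 1.81667% = 0.0181667.
At $54.89/mo: n = ⌈−ln(1 − rB₀/P)/ln(1+r)⌉ = 40 payments (last $52.89); total interest = total paid − $1,550.00 = $643.60.
At $74.89/mo: 27 payments (last $14.68); total interest $411.82.
Payments saved = 40 − 27 = 13.

13 fewer payments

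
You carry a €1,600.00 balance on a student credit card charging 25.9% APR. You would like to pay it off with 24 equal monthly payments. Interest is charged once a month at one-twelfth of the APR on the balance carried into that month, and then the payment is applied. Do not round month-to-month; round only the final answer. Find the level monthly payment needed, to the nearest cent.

Monthly rate r = 25.9%/12 = 2.15833% = 0.0215833.
Level-payment amortization: P = B₀·r / (1 − (1+r)^(−n)) = 1600.00·0.0215833 / (1 − 1.02158^(−24)).
Denominator 1 − (1+r)^(−24) = 0.400997239.
P = 34.5333 / 0.400997239 ≈ 86.12.

€86.12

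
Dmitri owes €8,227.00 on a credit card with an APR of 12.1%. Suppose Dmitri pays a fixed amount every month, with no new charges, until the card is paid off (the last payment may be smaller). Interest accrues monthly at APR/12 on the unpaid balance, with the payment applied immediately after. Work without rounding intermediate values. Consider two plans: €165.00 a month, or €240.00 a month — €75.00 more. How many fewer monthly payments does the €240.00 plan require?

Monthly rate r = 12.1%/12 = 1.00833% = 0.0100833.
At €165.00/mo: n = ⌈−ln(1 − rB₀/P)/ln(1+r)⌉ = 70 payments (last €105.76); total interest = total paid − €8,227.00 = €3,263.76.
At €240.00/mo: 43 payments (last €65.57); total interest €1,918.57.
Payments saved = 70 − 43 = 27.

27 fewer payments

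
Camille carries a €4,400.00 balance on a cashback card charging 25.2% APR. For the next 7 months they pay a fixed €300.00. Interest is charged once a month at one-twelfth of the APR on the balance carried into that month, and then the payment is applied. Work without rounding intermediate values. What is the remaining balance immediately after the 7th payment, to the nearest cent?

Monthly rate r = 25.2%/12 = 2.1% = 0.021.
Each month: B ← B·(1+r) − €300.00.
Month 1: interest €92.40; balance after payment €4,192.40.
Month 2: interest €88.04; balance after payment €3,980.44.
Month 3: interest €83.59; balance after payment €3,764.03.
Month 4: interest €79.04; balance after payment €3,543.07.
Month 5: interest €74.40; balance after payment €3,317.48.
Month 6: interest €69.67; balance after payment €3,087.15.
Month 7: interest €64.83; balance after payment €2,851.98.

€2,851.98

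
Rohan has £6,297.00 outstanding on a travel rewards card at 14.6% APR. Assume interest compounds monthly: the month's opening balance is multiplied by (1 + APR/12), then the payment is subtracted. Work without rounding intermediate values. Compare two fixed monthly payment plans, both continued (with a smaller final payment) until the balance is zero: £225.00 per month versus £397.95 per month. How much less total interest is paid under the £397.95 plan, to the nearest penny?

£708.17

Monthly rate r = 14.6%/12 = 1.21667% = 0.0121667.
At £225.00/mo: n = ⌈−ln(1 − rB₀/P)/ln(1+r)⌉ = 35 payments (last £95.40); total interest = total paid − £6,297.00 = £1,448.40.
At £397.95/mo: 18 payments (last £272.08); total interest £740.23.
Interest saved = £1,448.40 − £740.23 = £708.17.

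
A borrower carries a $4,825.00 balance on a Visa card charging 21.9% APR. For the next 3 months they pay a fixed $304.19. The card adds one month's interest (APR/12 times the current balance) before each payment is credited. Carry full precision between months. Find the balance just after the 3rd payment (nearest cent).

Monthly rate r = 21.9%/12 = 1.825% = 0.01825.
Each month: B ← B·(1+r) − $304.19.
Month 1: interest $88.06; balance after payment $4,608.87.
Month 2: interest $84.11; balance after payment $4,388.79.
Month 3: interest $80.10; balance after payment $4,164.69.

$4,164.69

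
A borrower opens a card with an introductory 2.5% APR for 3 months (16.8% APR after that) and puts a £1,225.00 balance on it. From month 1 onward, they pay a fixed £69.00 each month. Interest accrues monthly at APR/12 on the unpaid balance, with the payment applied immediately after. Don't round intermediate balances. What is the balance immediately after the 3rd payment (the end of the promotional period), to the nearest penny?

£1,025.24

Promo months 1–3 at r₀ = 2.5%/12 = 0.00208333; months 4+ at r₁ = 16.8%/12 = 0.014.
After month 3: iterate B ← B·(1+r₀) − £69.00 for 3 months → £1,025.24.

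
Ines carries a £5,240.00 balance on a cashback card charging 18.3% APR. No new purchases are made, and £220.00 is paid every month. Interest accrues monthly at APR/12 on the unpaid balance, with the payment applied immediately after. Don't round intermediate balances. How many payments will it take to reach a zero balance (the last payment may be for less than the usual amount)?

Monthly rate r = 18.3%/12 = 1.525% = 0.01525.
Recurrence: B ← B·(1+r) − £220.00.
Month 1: interest £79.91; balance after payment £5,099.91.
Month 2: interest £77.77; balance after payment £4,957.68.
Closed form: n = −ln(1 − rB₀/P)/ln(1+r) = −ln(0.63677)/ln(1.01525) ≈ 29.821, so the balance reaches zero during payment 30.

30 months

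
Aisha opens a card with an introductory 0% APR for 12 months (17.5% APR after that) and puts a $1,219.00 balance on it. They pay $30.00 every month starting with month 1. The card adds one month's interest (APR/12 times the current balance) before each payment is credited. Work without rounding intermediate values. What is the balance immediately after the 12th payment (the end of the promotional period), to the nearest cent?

Promo months 1–12 at r₀ = 0%/12 = 0; months 13+ at r₁ = 17.5%/12 = 0.0145833.
After month 12 (no interest yet): B = $1,219.00 − 12·$30.00 = $859.00.

$859.00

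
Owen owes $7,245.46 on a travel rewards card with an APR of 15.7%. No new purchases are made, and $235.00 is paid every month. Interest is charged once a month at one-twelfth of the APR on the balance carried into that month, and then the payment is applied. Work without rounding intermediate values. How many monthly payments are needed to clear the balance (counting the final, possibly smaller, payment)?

40 payments

Monthly rate r = 15.7%/12 = 1.30833% = 0.0130833.
Recurrence: B ← B·(1+r) − $235.00.
Month 1: interest $94.79; balance after payment $7,105.25.
Month 2: interest $92.96; balance after payment $6,963.22.
Closed form: n = −ln(1 − rB₀/P)/ln(1+r) = −ln(0.59662)/ln(1.01308) ≈ 39.734, so the balance reaches zero during payment 40.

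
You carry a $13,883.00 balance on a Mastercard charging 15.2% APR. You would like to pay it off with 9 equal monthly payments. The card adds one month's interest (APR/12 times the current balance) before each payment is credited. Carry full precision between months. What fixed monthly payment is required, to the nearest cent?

Monthly rate r = 15.2%/12 = 1.26667% = 0.0126667.
Level-payment amortization: P = B₀·r / (1 − (1+r)^(−n)) = 13883.00·0.0126667 / (1 − 1.01267^(−9)).
Denominator 1 − (1+r)^(−9) = 0.107102994.
P = 175.851 / 0.107102994 ≈ 1641.89.

$1,641.89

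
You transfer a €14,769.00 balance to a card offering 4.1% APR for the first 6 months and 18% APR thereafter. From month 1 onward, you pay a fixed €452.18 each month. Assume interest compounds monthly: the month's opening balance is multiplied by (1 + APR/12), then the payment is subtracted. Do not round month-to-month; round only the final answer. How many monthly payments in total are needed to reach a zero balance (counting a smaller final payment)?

42 months

Promo months 1–6 at r₀ = 4.1%/12 = 0.00341667; months 7+ at r₁ = 18%/12 = 0.015.
After month 6: iterate B ← B·(1+r₀) − €452.18 for 6 months → €12,338.00.
Then at r₁ with €452.18/mo: n₂ = −ln(1 − r₁·B/P)/ln(1+r₁) ≈ 35.36 → 36 more payments.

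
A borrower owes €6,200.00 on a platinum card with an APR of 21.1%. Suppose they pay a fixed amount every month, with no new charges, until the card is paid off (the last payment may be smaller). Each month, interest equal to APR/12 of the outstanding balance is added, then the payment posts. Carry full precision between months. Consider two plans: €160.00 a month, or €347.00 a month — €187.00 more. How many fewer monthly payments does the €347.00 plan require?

44 fewer payments

Monthly rate r = 21.1%/12 = 1.75833% = 0.0175833.
At €160.00/mo: n = ⌈−ln(1 − rB₀/P)/ln(1+r)⌉ = 66 payments (last €98.46); total interest = total paid − €6,200.00 = €4,298.46.
At €347.00/mo: 22 payments (last €221.33); total interest €1,308.33.
Payments saved = 66 − 22 = 44.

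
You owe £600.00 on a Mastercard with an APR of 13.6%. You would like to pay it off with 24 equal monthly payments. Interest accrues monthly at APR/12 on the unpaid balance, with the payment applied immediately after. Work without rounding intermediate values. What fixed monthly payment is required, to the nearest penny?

£28.69

Monthly rate r = 13.6%/12 = 1.13333% = 0.0113333.
Level-payment amortization: P = B₀·r / (1 − (1+r)^(−n)) = 600.00·0.0113333 / (1 − 1.01133^(−24)).
Denominator 1 − (1+r)^(−24) = 0.236979373.
P = 6.8 / 0.236979373 ≈ 28.69.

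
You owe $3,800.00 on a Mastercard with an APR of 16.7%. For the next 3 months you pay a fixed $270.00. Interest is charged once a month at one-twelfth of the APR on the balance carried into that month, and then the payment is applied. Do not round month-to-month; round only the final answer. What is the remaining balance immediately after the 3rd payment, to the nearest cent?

Monthly rate r = 16.7%/12 = 1.39167% = 0.0139167.
Each month: B ← B·(1+r) − $270.00.
Month 1: interest $52.88; balance after payment $3,582.88.
Month 2: interest $49.86; balance after payment $3,362.75.
Month 3: interest $46.80; balance after payment $3,139.54.

$3,139.54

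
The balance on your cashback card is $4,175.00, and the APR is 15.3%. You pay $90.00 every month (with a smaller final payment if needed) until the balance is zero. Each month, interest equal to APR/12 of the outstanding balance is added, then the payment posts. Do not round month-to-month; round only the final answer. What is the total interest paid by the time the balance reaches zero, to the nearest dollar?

Monthly rate r = 15.3%/12 = 1.275% = 0.01275.
Payoff takes n = ⌈−ln(1 − rB₀/P)/ln(1+r)⌉ = ⌈70.655⌉ = 71 payments; the last is $59.11.
Total paid = 70·$90.00 + $59.11 = $6,359.11.
Total interest = total paid − principal = $6,359.11 − $4,175.00 = $2,184.11.

$2,184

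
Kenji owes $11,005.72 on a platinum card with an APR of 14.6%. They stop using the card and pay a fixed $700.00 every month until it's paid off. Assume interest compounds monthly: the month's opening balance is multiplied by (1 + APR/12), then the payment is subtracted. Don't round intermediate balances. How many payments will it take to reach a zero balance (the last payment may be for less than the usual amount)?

Monthly rate r = 14.6%/12 = 1.21667% = 0.0121667.
Recurrence: B ← B·(1+r) − $700.00.
Month 1: interest $133.90; balance after payment $10,439.62.
Month 2: interest $127.02; balance after payment $9,866.64.
Closed form: n = −ln(1 − rB₀/P)/ln(1+r) = −ln(0.80871)/ln(1.01217) ≈ 17.556, so the balance reaches zero during payment 18.

18 payments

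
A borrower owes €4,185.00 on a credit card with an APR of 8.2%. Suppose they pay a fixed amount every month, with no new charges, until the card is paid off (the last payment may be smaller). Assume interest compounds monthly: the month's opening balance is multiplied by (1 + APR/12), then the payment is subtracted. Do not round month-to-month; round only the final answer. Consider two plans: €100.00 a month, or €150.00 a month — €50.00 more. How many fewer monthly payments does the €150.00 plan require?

18 fewer payments

Monthly rate r = 8.2%/12 = 0.683333% = 0.00683333.
At €100.00/mo: n = ⌈−ln(1 − rB₀/P)/ln(1+r)⌉ = 50 payments (last €46.23); total interest = total paid − €4,185.00 = €761.23.
At €150.00/mo: 32 payments (last €9.08); total interest €474.08.
Payments saved = 50 − 32 = 18.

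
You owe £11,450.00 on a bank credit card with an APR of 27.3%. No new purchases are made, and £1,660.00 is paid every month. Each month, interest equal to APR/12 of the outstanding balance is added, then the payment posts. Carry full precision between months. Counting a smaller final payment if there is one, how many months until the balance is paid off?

8 months

Monthly rate r = 27.3%/12 = 2.275% = 0.02275.
Recurrence: B ← B·(1+r) − £1,660.00.
Month 1: interest £260.49; balance after payment £10,050.49.
Month 2: interest £228.65; balance after payment £8,619.14.
Closed form: n = −ln(1 − rB₀/P)/ln(1+r) = −ln(0.84308)/ln(1.02275) ≈ 7.588, so the balance reaches zero during payment 8.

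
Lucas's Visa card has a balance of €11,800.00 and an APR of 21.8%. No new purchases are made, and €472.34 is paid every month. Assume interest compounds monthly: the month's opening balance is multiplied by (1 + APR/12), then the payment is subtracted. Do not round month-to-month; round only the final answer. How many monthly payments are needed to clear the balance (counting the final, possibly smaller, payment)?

34 payments

Monthly rate r = 21.8%/12 = 1.81667% = 0.0181667.
Recurrence: B ← B·(1+r) − €472.34.
Month 1: interest €214.37; balance after payment €11,542.03.
Month 2: interest €209.68; balance after payment €11,279.37.
Closed form: n = −ln(1 − rB₀/P)/ln(1+r) = −ln(0.54616)/ln(1.01817) ≈ 33.596, so the balance reaches zero during payment 34.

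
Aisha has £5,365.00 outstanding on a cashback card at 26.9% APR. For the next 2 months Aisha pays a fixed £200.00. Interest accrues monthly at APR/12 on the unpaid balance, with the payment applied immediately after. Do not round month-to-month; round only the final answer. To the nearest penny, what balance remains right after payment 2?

Monthly rate r = 26.9%/12 = 2.24167% = 0.0224167.
Each month: B ← B·(1+r) − £200.00.
Month 1: interest £120.27; balance after payment £5,285.27.
Month 2: interest £118.48; balance after payment £5,203.74.

£5,203.74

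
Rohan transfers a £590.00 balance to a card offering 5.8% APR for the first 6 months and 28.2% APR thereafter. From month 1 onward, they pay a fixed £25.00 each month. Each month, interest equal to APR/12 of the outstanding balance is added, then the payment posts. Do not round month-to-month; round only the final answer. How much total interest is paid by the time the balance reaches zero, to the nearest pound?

Promo months 1–6 at r₀ = 5.8%/12 = 0.00483333; months 7+ at r₁ = 28.2%/12 = 0.0235.
After month 6: iterate B ← B·(1+r₀) − £25.00 for 6 months → £455.49.
Then at r₁ with £25.00/mo: n₂ = −ln(1 − r₁·B/P)/ln(1+r₁) ≈ 24.06 → 25 more payments.
Total paid = 30·£25.00 + £1.55 = £751.55; interest = £751.55 − £590.00 = £161.55.

£162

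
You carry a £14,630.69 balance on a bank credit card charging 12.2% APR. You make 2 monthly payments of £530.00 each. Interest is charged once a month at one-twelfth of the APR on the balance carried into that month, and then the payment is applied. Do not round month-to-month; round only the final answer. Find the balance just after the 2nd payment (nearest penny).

Monthly rate r = 12.2%/12 = 1.01667% = 0.0101667.
Each month: B ← B·(1+r) − £530.00.
Month 1: interest £148.75; balance after payment £14,249.44.
Month 2: interest £144.87; balance after payment £13,864.30.

£13,864.30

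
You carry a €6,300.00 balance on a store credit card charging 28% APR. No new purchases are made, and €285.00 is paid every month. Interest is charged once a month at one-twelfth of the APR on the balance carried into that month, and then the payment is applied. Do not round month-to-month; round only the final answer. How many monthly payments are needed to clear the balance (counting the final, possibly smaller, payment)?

32 months

Monthly rate r = 28%/12 = 2.33333% = 0.0233333.
Recurrence: B ← B·(1+r) − €285.00.
Month 1: interest €147.00; balance after payment €6,162.00.
Month 2: interest €143.78; balance after payment €6,020.78.
Closed form: n = −ln(1 − rB₀/P)/ln(1+r) = −ln(0.48421)/ln(1.02333) ≈ 31.443, so the balance reaches zero during payment 32.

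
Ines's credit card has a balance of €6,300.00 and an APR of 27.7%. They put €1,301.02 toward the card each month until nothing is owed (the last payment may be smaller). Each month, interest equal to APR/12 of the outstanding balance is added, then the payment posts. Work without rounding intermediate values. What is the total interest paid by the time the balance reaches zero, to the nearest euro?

€460

Monthly rate r = 27.7%/12 = 2.30833% = 0.0230833.
Payoff takes n = ⌈−ln(1 − rB₀/P)/ln(1+r)⌉ = ⌈5.194⌉ = 6 payments; the last is €254.80.
Total paid = 5·€1,301.02 + €254.80 = €6,759.90.
Total interest = total paid − principal = €6,759.90 − €6,300.00 = €459.90.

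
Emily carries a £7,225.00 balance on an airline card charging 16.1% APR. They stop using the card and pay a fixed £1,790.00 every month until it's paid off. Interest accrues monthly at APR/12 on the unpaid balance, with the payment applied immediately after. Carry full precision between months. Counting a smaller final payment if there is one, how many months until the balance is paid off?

Monthly rate r = 16.1%/12 = 1.34167% = 0.0134167.
Recurrence: B ← B·(1+r) − £1,790.00.
Month 1: interest £96.94; balance after payment £5,531.94.
Month 2: interest £74.22; balance after payment £3,816.16.
Month 3: interest £51.20; balance after payment £2,077.36.
Month 4: interest £27.87; balance after payment £315.23.
Month 5: interest £4.23; balance after payment £0.00.

5 months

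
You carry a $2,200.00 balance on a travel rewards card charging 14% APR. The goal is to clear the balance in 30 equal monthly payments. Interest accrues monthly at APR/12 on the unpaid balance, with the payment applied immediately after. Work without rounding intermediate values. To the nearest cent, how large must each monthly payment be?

Monthly rate r = 14%/12 = 1.16667% = 0.0116667.
Level-payment amortization: P = B₀·r / (1 − (1+r)^(−n)) = 2200.00·0.0116667 / (1 − 1.01167^(−30)).
Denominator 1 − (1+r)^(−30) = 0.293882818.
P = 25.6667 / 0.293882818 ≈ 87.34.

$87.34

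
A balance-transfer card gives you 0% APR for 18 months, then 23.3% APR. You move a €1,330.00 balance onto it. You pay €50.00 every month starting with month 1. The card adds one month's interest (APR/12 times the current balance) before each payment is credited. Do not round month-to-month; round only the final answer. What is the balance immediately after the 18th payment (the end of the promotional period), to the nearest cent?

€430.00

Promo months 1–18 at r₀ = 0%/12 = 0; months 19+ at r₁ = 23.3%/12 = 0.0194167.
After month 18 (no interest yet): B = €1,330.00 − 18·€50.00 = €430.00.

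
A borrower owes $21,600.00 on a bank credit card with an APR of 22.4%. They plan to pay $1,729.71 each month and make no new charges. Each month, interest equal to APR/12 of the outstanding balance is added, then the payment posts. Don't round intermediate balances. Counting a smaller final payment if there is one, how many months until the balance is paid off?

15 months

Monthly rate r = 22.4%/12 = 1.86667% = 0.0186667.
Recurrence: B ← B·(1+r) − $1,729.71.
Month 1: interest $403.20; balance after payment $20,273.49.
Month 2: interest $378.44; balance after payment $18,922.22.
Closed form: n = −ln(1 − rB₀/P)/ln(1+r) = −ln(0.7669)/ln(1.01867) ≈ 14.350, so the balance reaches zero during payment 15.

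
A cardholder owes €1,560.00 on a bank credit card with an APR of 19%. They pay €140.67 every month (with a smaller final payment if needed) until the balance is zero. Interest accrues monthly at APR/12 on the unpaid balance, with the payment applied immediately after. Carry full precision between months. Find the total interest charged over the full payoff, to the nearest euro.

Monthly rate r = 19%/12 = 1.58333% = 0.0158333.
Payoff takes n = ⌈−ln(1 − rB₀/P)/ln(1+r)⌉ = ⌈12.291⌉ = 13 payments; the last is €41.18.
Total paid = 12·€140.67 + €41.18 = €1,729.22.
Total interest = total paid − principal = €1,729.22 − €1,560.00 = €169.22.

€169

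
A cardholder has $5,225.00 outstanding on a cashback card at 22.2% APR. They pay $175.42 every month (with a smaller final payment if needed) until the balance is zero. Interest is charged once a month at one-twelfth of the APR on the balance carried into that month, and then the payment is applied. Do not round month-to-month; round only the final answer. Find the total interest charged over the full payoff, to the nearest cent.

Monthly rate r = 22.2%/12 = 1.85% = 0.0185.
Payoff takes n = ⌈−ln(1 − rB₀/P)/ln(1+r)⌉ = ⌈43.686⌉ = 44 payments; the last is $120.72.
Total paid = 43·$175.42 + $120.72 = $7,663.78.
Total interest = total paid − principal = $7,663.78 − $5,225.00 = $2,438.78.

$2,438.78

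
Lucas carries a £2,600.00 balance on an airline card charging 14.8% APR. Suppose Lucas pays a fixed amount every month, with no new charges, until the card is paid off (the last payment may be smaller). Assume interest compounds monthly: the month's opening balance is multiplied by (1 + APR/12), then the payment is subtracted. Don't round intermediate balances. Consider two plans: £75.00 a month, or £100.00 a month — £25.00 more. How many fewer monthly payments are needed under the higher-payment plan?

Monthly rate r = 14.8%/12 = 1.23333% = 0.0123333.
At £75.00/mo: n = ⌈−ln(1 − rB₀/P)/ln(1+r)⌉ = 46 payments (last £38.26); total interest = total paid − £2,600.00 = £813.26.
At £100.00/mo: 32 payments (last £54.39); total interest £554.39.
Payments saved = 46 − 32 = 14.

14 fewer payments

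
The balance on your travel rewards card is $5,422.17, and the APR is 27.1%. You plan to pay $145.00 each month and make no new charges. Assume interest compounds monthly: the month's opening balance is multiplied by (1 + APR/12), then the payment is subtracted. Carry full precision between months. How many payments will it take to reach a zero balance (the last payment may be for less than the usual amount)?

84 months

Monthly rate r = 27.1%/12 = 2.25833% = 0.0225833.
Recurrence: B ← B·(1+r) − $145.00.
Month 1: interest $122.45; balance after payment $5,399.62.
Month 2: interest $121.94; balance after payment $5,376.56.
Closed form: n = −ln(1 − rB₀/P)/ln(1+r) = −ln(0.15551)/ln(1.02258) ≈ 83.334, so the balance reaches zero during payment 84.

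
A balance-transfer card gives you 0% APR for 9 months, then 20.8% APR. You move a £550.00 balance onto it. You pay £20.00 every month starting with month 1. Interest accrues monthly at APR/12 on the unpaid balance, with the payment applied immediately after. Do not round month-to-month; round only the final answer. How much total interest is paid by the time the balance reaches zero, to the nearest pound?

£80

Promo months 1–9 at r₀ = 0%/12 = 0; months 10+ at r₁ = 20.8%/12 = 0.0173333.
After month 9 (no interest yet): B = £550.00 − 9·£20.00 = £370.00.
Then at r₁ with £20.00/mo: n₂ = −ln(1 − r₁·B/P)/ln(1+r₁) ≈ 22.50 → 23 more payments.
Total paid = 31·£20.00 + £10.03 = £630.03; interest = £630.03 − £550.00 = £80.03.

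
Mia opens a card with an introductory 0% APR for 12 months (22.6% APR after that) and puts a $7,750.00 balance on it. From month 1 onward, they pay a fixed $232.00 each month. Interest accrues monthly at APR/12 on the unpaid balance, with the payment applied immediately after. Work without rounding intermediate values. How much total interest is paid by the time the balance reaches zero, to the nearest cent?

Promo months 1–12 at r₀ = 0%/12 = 0; months 13+ at r₁ = 22.6%/12 = 0.0188333.
After month 12 (no interest yet): B = $7,750.00 − 12·$232.00 = $4,966.00.
Then at r₁ with $232.00/mo: n₂ = −ln(1 − r₁·B/P)/ln(1+r₁) ≈ 27.66 → 28 more payments.
Total paid = 39·$232.00 + $153.26 = $9,201.26; interest = $9,201.26 − $7,750.00 = $1,451.26.

$1,451.26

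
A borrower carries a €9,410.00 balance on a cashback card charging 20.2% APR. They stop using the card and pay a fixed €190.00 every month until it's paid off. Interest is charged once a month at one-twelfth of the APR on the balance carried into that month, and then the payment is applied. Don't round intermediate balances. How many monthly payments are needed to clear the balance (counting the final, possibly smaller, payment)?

Monthly rate r = 20.2%/12 = 1.68333% = 0.0168333.
Recurrence: B ← B·(1+r) − €190.00.
Month 1: interest €158.40; balance after payment €9,378.40.
Month 2: interest €157.87; balance after payment €9,346.27.
Closed form: n = −ln(1 − rB₀/P)/ln(1+r) = −ln(0.16631)/ln(1.01683) ≈ 107.464, so the balance reaches zero during payment 108.

108 payments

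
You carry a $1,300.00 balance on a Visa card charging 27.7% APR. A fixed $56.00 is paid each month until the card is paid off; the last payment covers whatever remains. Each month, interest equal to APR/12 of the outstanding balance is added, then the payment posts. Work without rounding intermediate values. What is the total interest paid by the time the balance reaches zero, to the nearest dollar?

$584

Monthly rate r = 27.7%/12 = 2.30833% = 0.0230833.
Payoff takes n = ⌈−ln(1 − rB₀/P)/ln(1+r)⌉ = ⌈33.635⌉ = 34 payments; the last is $35.69.
Total paid = 33·$56.00 + $35.69 = $1,883.69.
Total interest = total paid − principal = $1,883.69 − $1,300.00 = $583.69.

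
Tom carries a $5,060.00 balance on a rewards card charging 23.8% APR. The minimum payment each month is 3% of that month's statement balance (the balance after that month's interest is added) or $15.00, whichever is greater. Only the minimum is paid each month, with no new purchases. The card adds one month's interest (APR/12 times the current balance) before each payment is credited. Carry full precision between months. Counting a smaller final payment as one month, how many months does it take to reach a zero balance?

269 months

Monthly rate r = 23.8%/12 = 1.98333% = 0.0198333.
While 3% of the post-interest balance exceeds $15.00, each month B ← (B·(1+r))·(1 − 0.03), i.e. B shrinks by the factor (1+r)·0.97 = 0.98924.
This holds for months 1–216. Entering month 217 the balance is $488.82; 3% of the post-interest balance is now below $15.00, so the flat $15.00 minimum applies from here.
From month 217 a fixed $15.00 at rate r clears $488.82 in 53 more payments. Total: 216 + 53 = 269 months.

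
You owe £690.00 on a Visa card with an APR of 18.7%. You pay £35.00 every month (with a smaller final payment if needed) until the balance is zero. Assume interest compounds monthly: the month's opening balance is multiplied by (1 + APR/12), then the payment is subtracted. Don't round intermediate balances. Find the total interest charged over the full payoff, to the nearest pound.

Monthly rate r = 18.7%/12 = 1.55833% = 0.0155833.
Payoff takes n = ⌈−ln(1 − rB₀/P)/ln(1+r)⌉ = ⌈23.736⌉ = 24 payments; the last is £25.81.
Total paid = 23·£35.00 + £25.81 = £830.81.
Total interest = total paid − principal = £830.81 − £690.00 = £140.81.

£141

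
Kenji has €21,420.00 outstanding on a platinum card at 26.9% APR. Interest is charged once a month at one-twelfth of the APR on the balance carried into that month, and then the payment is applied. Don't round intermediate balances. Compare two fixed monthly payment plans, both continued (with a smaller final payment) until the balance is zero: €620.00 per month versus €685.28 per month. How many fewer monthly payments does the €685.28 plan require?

13 fewer payments

Monthly rate r = 26.9%/12 = 2.24167% = 0.0224167.
At €620.00/mo: n = ⌈−ln(1 − rB₀/P)/ln(1+r)⌉ = 68 payments (last €110.81); total interest = total paid − €21,420.00 = €20,230.81.
At €685.28/mo: 55 payments (last €283.91); total interest €15,869.03.
Payments saved = 68 − 55 = 13.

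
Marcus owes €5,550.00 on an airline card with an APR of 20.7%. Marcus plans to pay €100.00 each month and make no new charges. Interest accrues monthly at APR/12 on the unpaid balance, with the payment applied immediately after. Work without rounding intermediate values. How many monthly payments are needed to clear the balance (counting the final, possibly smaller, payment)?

Monthly rate r = 20.7%/12 = 1.725% = 0.01725.
Recurrence: B ← B·(1+r) − €100.00.
Month 1: interest €95.74; balance after payment €5,545.74.
Month 2: interest €95.66; balance after payment €5,541.40.
Closed form: n = −ln(1 − rB₀/P)/ln(1+r) = −ln(0.042625)/ln(1.01725) ≈ 184.490, so the balance reaches zero during payment 185.

185 months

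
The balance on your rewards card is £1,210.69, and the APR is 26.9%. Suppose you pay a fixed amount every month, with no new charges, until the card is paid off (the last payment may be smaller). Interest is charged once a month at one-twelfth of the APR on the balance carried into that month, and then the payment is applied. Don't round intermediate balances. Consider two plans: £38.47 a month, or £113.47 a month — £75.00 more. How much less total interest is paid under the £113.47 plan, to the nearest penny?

£721.84

Monthly rate r = 26.9%/12 = 2.24167% = 0.0224167.
At £38.47/mo: n = ⌈−ln(1 − rB₀/P)/ln(1+r)⌉ = 56 payments (last £5.42); total interest = total paid − £1,210.69 = £910.58.
At £113.47/mo: 13 payments (last £37.79); total interest £188.74.
Interest saved = £910.58 − £188.74 = £721.84.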